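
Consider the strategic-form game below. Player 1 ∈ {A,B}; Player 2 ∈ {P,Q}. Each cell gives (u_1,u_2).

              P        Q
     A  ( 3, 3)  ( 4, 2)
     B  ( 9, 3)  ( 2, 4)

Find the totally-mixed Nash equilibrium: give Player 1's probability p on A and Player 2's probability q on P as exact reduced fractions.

(p,q) = (1/2, 1/4)

P1 indiff ⇒ q·3+(1-q)·4 = q·9+(1-q)·2 ⇒ q(-6) = (1-q)(-2) ⇒ q = 1/4
P2 indiff ⇒ p·3+(1-p)·3 = p·2+(1-p)·4 ⇒ p(1) = (1-p)(1) ⇒ p = 1/2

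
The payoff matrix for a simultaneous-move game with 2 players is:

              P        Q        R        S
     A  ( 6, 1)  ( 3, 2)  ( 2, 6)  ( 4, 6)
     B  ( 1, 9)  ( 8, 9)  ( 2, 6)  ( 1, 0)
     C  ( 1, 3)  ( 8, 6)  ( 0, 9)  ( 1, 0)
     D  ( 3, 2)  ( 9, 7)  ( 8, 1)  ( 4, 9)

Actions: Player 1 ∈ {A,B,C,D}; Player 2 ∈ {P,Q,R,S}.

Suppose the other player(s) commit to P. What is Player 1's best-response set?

u_1(A vs P) = 6
u_1(B vs P) = 1
u_1(C vs P) = 1
u_1(D vs P) = 3
max payoff 6 at {A}

BR_1 = {A}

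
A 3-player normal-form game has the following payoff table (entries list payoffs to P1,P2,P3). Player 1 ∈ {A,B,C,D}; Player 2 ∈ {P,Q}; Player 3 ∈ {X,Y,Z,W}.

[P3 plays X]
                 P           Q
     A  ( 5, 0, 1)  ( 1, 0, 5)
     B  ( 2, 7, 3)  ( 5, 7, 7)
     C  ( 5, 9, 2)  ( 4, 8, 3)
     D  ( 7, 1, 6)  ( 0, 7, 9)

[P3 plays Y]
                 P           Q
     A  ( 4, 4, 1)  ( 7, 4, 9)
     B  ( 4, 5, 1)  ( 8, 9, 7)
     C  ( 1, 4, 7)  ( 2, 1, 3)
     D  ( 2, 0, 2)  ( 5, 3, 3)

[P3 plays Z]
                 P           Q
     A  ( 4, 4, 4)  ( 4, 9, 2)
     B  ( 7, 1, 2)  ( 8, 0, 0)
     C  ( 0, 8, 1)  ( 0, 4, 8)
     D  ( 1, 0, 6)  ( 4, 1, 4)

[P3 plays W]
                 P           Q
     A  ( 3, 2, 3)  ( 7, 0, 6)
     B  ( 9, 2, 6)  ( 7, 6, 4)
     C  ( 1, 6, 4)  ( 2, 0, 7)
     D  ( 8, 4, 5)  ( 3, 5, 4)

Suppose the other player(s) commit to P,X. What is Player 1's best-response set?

u_1(A vs P,X) = 5
u_1(B vs P,X) = 2
u_1(C vs P,X) = 5
u_1(D vs P,X) = 7
max payoff 7 at {D}

BR_1 = {D}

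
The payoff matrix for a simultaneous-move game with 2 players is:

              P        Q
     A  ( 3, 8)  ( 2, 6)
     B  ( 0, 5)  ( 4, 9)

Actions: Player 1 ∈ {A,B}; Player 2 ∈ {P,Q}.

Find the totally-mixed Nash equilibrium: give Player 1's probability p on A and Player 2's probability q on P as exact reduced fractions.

P1 indiff ⇒ q·3+(1-q)·2 = q·0+(1-q)·4 ⇒ q(3) = (1-q)(2) ⇒ q = 2/5
P2 indiff ⇒ p·8+(1-p)·5 = p·6+(1-p)·9 ⇒ p(2) = (1-p)(4) ⇒ p = 2/3

(p,q) = (2/3, 2/5)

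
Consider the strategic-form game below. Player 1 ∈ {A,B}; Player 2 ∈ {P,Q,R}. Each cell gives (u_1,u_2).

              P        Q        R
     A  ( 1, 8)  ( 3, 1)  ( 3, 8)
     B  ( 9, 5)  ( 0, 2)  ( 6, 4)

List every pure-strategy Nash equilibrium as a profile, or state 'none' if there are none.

PSNE = {(B,P)}

(A,P): not NE [P1→B gives 9>1]
(A,Q): not NE [P2→R gives 8>1]
(A,R): not NE [P1→B gives 6>3]
(B,P): NE
(B,Q): not NE [P1→A gives 3>0; P2→P gives 5>2]
(B,R): not NE [P2→P gives 5>4]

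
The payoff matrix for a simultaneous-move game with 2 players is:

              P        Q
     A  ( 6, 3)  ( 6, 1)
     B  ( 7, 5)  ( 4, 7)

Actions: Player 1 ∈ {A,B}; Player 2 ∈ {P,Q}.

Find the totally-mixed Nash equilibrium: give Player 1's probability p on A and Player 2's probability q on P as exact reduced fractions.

P1 indiff ⇒ q·6+(1-q)·6 = q·7+(1-q)·4 ⇒ q(-1) = (1-q)(-2) ⇒ q = 2/3
P2 indiff ⇒ p·3+(1-p)·5 = p·1+(1-p)·7 ⇒ p(2) = (1-p)(2) ⇒ p = 1/2

P1 mixes 1/2 on A; P2 mixes 2/3 on P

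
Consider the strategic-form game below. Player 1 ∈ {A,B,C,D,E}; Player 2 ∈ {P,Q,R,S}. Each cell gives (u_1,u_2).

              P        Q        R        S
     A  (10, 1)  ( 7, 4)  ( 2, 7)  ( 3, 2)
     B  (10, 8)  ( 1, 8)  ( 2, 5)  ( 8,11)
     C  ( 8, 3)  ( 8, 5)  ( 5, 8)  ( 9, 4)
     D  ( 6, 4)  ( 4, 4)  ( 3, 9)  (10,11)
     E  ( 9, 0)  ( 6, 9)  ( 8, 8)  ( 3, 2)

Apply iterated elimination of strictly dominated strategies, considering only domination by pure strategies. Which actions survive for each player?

IESDS → P1:{C,D,E} P2:{Q,R,S}

P2 drop P (S beats it: A:2>1 B:11>8 C:4>3 D:11>4 E:2>0)
P1 drop A (C beats it: Q:8>7 R:5>2 S:9>3)
P1 drop B (C beats it: Q:8>1 R:5>2 S:9>8)
P1→{C,D,E} P2→{Q,R,S}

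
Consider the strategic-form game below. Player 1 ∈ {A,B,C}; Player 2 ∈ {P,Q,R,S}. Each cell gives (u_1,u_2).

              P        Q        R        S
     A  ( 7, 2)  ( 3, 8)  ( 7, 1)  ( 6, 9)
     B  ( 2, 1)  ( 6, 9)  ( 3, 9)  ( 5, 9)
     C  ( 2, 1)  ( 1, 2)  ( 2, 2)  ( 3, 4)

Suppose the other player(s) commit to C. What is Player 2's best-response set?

u_2(P vs C) = 1
u_2(Q vs C) = 2
u_2(R vs C) = 2
u_2(S vs C) = 4
max payoff 4 at {S}

P2 best: {S}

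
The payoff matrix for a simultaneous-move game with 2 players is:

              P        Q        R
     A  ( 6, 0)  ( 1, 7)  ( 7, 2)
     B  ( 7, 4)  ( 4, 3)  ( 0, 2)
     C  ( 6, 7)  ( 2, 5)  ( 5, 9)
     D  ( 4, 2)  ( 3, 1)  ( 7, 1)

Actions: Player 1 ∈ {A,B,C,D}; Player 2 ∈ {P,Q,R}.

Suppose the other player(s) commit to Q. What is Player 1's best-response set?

u_1(A vs Q) = 1
u_1(B vs Q) = 4
u_1(C vs Q) = 2
u_1(D vs Q) = 3
max payoff 4 at {B}

BR_1 = {B}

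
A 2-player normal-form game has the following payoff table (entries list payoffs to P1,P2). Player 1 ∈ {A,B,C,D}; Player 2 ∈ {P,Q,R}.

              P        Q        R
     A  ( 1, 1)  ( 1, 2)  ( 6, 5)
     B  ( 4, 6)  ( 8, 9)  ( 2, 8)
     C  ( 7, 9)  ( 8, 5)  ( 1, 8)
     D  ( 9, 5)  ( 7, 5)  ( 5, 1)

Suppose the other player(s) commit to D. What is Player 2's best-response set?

argmax u_2 = {P,Q}

u_2(P vs D) = 5
u_2(Q vs D) = 5
u_2(R vs D) = 1
max payoff 5 at {P,Q}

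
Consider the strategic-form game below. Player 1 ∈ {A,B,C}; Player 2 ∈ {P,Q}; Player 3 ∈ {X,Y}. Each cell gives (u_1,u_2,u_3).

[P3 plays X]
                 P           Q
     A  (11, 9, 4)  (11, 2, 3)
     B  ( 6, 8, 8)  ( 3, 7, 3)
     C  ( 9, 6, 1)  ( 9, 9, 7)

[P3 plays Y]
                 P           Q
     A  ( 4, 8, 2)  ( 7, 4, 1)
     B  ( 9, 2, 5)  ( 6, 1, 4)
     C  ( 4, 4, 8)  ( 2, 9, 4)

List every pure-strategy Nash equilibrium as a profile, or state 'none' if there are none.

(A,P,X): NE
(A,P,Y): not NE [P1→B gives 9>4; P3→X gives 4>2]
(A,Q,X): not NE [P2→P gives 9>2]
(A,Q,Y): not NE [P2→P gives 8>4; P3→X gives 3>1]
(B,P,X): not NE [P1→A gives 11>6]
(B,P,Y): not NE [P3→X gives 8>5]
(B,Q,X): not NE [P1→A gives 11>3; P2→P gives 8>7; P3→Y gives 4>3]
(B,Q,Y): not NE [P1→A gives 7>6; P2→P gives 2>1]
(C,P,X): not NE [P1→A gives 11>9; P2→Q gives 9>6; P3→Y gives 8>1]
(C,P,Y): not NE [P1→B gives 9>4; P2→Q gives 9>4]
(C,Q,X): not NE [P1→A gives 11>9]
(C,Q,Y): not NE [P1→A gives 7>2; P3→X gives 7>4]

NE set: (A,P,X)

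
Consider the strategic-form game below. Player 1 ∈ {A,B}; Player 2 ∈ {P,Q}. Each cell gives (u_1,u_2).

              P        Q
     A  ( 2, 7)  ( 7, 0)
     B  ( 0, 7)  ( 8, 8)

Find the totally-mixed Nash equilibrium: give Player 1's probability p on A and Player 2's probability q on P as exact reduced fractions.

p=1/8, q=1/3

P1 indiff ⇒ q·2+(1-q)·7 = q·0+(1-q)·8 ⇒ q(2) = (1-q)(1) ⇒ q = 1/3
P2 indiff ⇒ p·7+(1-p)·7 = p·0+(1-p)·8 ⇒ p(7) = (1-p)(1) ⇒ p = 1/8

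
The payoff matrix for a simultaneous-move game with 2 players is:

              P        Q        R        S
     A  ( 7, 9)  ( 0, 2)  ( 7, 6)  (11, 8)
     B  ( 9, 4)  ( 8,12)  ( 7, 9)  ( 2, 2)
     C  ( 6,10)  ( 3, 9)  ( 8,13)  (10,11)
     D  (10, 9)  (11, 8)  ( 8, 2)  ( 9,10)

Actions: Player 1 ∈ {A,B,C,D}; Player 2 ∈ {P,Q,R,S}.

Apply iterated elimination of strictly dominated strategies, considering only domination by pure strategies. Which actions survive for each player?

IESDS → P1:{A,C,D} P2:{P,R,S}

P1 drop B (D beats it: P:10>9 Q:11>8 R:8>7 S:9>2)
P2 drop Q (P beats it: A:9>2 C:10>9 D:9>8)
P1→{A,C,D} P2→{P,R,S}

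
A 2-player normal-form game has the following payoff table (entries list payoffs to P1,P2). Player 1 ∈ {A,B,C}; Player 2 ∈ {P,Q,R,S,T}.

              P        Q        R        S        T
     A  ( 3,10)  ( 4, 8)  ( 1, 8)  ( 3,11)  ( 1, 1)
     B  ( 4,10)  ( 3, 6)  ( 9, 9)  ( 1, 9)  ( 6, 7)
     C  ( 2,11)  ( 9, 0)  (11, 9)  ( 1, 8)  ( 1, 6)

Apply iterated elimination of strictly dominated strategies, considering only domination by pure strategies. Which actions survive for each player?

Survivors P1:{A,B} P2:{P,S}

P2 drop Q (P beats it: A:10>8 B:10>6 C:11>0)
P2 drop R (P beats it: A:10>8 B:10>9 C:11>9)
P2 drop T (P beats it: A:10>1 B:10>7 C:11>6)
P1 drop C (A beats it: P:3>2 S:3>1)
P1→{A,B} P2→{P,S}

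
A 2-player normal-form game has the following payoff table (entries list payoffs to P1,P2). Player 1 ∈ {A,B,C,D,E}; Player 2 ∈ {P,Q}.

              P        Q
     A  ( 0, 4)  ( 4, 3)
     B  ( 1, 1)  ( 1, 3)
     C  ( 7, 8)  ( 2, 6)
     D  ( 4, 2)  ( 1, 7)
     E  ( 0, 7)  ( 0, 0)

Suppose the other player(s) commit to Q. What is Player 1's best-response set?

u_1(A vs Q) = 4
u_1(B vs Q) = 1
u_1(C vs Q) = 2
u_1(D vs Q) = 1
u_1(E vs Q) = 0
max payoff 4 at {A}

BR_1 = {A}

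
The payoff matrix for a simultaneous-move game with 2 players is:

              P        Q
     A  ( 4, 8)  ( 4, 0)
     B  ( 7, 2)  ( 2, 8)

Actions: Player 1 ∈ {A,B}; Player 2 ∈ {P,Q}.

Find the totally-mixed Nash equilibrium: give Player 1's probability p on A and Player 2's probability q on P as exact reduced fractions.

(p,q) = (3/7, 2/5)

P1 indiff ⇒ q·4+(1-q)·4 = q·7+(1-q)·2 ⇒ q(-3) = (1-q)(-2) ⇒ q = 2/5
P2 indiff ⇒ p·8+(1-p)·2 = p·0+(1-p)·8 ⇒ p(8) = (1-p)(6) ⇒ p = 3/7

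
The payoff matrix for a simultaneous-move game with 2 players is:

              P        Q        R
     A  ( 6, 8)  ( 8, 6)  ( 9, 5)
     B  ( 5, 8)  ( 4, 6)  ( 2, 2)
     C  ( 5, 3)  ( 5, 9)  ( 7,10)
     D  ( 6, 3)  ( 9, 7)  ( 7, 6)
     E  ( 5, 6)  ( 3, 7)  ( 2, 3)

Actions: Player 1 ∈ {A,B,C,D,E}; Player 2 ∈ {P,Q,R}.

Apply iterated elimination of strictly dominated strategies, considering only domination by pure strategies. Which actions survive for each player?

P1 drop B (A beats it: P:6>5 Q:8>4 R:9>2)
P1 drop C (A beats it: P:6>5 Q:8>5 R:9>7)
P1 drop E (A beats it: P:6>5 Q:8>3 R:9>2)
P2 drop R (Q beats it: A:6>5 D:7>6)
P1→{A,D} P2→{P,Q}

Remaining: P1:{A,D} P2:{P,Q}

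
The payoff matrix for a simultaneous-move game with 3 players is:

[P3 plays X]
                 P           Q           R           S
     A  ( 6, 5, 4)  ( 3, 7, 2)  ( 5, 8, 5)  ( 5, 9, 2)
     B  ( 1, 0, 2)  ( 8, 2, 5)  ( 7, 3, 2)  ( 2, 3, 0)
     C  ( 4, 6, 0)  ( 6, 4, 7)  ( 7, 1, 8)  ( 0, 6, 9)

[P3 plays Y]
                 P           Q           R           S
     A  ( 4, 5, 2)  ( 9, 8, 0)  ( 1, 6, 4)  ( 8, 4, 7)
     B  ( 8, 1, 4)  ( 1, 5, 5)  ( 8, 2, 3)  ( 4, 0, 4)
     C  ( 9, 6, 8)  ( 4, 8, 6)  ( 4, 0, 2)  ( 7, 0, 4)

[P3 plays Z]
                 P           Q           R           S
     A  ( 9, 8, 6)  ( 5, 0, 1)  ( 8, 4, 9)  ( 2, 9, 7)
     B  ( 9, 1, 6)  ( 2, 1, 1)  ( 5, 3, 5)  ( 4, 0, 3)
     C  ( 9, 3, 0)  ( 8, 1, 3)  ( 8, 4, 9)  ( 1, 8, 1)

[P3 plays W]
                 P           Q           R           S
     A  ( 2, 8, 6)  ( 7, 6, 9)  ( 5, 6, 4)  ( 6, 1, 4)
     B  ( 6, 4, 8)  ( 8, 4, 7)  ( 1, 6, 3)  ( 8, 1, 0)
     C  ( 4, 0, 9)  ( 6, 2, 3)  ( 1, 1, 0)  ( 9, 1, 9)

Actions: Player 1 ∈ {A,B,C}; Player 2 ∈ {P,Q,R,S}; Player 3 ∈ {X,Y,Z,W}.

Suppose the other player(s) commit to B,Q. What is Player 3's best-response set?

u_3(X vs B,Q) = 5
u_3(Y vs B,Q) = 5
u_3(Z vs B,Q) = 1
u_3(W vs B,Q) = 7
max payoff 7 at {W}

P3 best: {W}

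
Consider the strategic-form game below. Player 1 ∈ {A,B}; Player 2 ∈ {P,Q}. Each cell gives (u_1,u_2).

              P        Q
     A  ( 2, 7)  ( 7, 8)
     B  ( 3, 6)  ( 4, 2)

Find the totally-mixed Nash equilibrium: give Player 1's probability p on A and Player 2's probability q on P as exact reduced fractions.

p=4/5, q=3/4

P1 indiff ⇒ q·2+(1-q)·7 = q·3+(1-q)·4 ⇒ q(-1) = (1-q)(-3) ⇒ q = 3/4
P2 indiff ⇒ p·7+(1-p)·6 = p·8+(1-p)·2 ⇒ p(-1) = (1-p)(-4) ⇒ p = 4/5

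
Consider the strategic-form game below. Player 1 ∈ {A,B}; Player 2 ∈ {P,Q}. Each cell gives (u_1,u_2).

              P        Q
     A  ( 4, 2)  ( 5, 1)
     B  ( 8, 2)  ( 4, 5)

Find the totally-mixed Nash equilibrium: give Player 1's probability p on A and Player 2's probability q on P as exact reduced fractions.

P1 indiff ⇒ q·4+(1-q)·5 = q·8+(1-q)·4 ⇒ q(-4) = (1-q)(-1) ⇒ q = 1/5
P2 indiff ⇒ p·2+(1-p)·2 = p·1+(1-p)·5 ⇒ p(1) = (1-p)(3) ⇒ p = 3/4

(p,q) = (3/4, 1/5)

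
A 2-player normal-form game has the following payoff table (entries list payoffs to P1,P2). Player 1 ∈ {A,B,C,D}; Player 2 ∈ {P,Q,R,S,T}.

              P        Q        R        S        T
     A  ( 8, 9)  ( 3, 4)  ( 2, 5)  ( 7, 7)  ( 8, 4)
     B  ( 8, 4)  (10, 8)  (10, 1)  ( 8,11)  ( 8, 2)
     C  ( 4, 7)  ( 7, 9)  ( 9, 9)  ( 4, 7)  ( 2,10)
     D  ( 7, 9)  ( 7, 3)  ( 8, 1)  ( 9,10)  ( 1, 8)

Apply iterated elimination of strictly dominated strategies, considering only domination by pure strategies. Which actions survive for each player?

Remaining: P1:{A,B,D} P2:{P,S}

P1 drop C (B beats it: P:8>4 Q:10>7 R:10>9 S:8>4 T:8>2)
P2 drop Q (S beats it: A:7>4 B:11>8 D:10>3)
P2 drop R (P beats it: A:9>5 B:4>1 D:9>1)
P2 drop T (P beats it: A:9>4 B:4>2 D:9>8)
P1→{A,B,D} P2→{P,S}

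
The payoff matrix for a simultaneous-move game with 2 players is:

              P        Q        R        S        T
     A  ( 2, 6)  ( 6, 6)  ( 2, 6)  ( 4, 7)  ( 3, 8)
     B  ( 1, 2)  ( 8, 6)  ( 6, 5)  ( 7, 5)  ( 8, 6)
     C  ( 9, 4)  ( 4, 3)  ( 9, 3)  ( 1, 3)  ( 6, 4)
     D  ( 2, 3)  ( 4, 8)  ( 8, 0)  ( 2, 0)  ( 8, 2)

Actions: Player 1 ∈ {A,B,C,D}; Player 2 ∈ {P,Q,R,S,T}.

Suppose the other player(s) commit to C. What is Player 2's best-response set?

u_2(P vs C) = 4
u_2(Q vs C) = 3
u_2(R vs C) = 3
u_2(S vs C) = 3
u_2(T vs C) = 4
max payoff 4 at {P,T}

P2 best: {P,T}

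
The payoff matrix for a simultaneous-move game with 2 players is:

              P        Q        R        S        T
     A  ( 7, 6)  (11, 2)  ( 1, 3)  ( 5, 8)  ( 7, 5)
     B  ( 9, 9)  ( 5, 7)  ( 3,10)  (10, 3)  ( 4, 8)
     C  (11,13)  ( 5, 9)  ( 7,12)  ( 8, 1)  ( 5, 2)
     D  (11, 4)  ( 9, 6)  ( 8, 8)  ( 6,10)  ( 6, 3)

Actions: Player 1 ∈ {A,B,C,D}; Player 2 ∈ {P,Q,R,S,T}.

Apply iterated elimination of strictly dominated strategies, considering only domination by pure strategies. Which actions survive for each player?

Survivors P1:{B,C,D} P2:{P,R,S}

P2 drop Q (R beats it: A:3>2 B:10>7 C:12>9 D:8>6)
P2 drop T (P beats it: A:6>5 B:9>8 C:13>2 D:4>3)
P1 drop A (B beats it: P:9>7 R:3>1 S:10>5)
P1→{B,C,D} P2→{P,R,S}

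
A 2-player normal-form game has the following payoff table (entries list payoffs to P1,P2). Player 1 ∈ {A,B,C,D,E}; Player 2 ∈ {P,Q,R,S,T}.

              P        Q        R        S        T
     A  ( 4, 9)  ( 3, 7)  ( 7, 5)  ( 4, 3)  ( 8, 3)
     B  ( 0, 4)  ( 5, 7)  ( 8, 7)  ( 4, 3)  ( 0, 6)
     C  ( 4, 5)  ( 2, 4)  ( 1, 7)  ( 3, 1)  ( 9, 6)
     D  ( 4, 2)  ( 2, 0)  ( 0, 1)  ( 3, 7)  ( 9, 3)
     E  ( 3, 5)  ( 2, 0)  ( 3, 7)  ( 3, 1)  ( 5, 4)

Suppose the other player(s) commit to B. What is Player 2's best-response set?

u_2(P vs B) = 4
u_2(Q vs B) = 7
u_2(R vs B) = 7
u_2(S vs B) = 3
u_2(T vs B) = 6
max payoff 7 at {Q,R}

P2 best: {Q,R}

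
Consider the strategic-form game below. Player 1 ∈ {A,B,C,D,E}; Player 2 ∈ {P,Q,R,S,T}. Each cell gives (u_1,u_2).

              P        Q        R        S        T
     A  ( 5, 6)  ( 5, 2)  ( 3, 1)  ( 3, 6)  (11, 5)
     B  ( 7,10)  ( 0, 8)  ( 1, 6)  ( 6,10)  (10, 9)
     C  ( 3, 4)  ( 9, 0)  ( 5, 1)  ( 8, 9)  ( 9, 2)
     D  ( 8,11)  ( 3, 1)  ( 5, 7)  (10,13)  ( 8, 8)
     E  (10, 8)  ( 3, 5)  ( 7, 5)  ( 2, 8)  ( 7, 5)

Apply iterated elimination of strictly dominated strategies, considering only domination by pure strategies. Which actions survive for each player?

Survivors P1:{D,E} P2:{P,S}

P2 drop Q (P beats it: A:6>2 B:10>8 C:4>0 D:11>1 E:8>5)
P2 drop R (P beats it: A:6>1 B:10>6 C:4>1 D:11>7 E:8>5)
P2 drop T (P beats it: A:6>5 B:10>9 C:4>2 D:11>8 E:8>5)
P1 drop A (B beats it: P:7>5 S:6>3)
P1 drop B (D beats it: P:8>7 S:10>6)
P1 drop C (D beats it: P:8>3 S:10>8)
P1→{D,E} P2→{P,S}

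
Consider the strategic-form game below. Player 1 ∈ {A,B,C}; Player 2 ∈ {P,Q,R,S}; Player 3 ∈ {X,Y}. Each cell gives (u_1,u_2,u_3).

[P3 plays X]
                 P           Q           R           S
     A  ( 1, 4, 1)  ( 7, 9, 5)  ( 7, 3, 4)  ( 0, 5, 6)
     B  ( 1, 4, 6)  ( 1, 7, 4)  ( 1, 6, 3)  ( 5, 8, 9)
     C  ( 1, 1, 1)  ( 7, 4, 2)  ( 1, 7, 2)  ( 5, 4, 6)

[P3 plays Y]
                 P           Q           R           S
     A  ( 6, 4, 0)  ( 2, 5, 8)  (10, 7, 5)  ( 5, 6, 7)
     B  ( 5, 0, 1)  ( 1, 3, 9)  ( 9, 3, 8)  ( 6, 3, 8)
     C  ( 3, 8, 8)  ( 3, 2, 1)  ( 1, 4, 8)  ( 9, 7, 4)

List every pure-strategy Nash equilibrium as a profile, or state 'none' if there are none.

(A,P,X): not NE [P2→Q gives 9>4]
(A,P,Y): not NE [P2→R gives 7>4; P3→X gives 1>0]
(A,Q,X): not NE [P3→Y gives 8>5]
(A,Q,Y): not NE [P1→C gives 3>2; P2→R gives 7>5]
(A,R,X): not NE [P2→Q gives 9>3; P3→Y gives 5>4]
(A,R,Y): NE
(A,S,X): not NE [P1→C gives 5>0; P2→Q gives 9>5; P3→Y gives 7>6]
(A,S,Y): not NE [P1→C gives 9>5; P2→R gives 7>6]
(B,P,X): not NE [P2→S gives 8>4]
(B,P,Y): not NE [P1→A gives 6>5; P2→S gives 3>0; P3→X gives 6>1]
(B,Q,X): not NE [P1→C gives 7>1; P2→S gives 8>7; P3→Y gives 9>4]
(B,Q,Y): not NE [P1→C gives 3>1]
(B,R,X): not NE [P1→A gives 7>1; P2→S gives 8>6; P3→Y gives 8>3]
(B,R,Y): not NE [P1→A gives 10>9]
(B,S,X): NE
(B,S,Y): not NE [P1→C gives 9>6; P3→X gives 9>8]
(C,P,X): not NE [P2→R gives 7>1; P3→Y gives 8>1]
(C,P,Y): not NE [P1→A gives 6>3]
(C,Q,X): not NE [P2→R gives 7>4]
(C,Q,Y): not NE [P2→P gives 8>2; P3→X gives 2>1]
(C,R,X): not NE [P1→A gives 7>1; P3→Y gives 8>2]
(C,R,Y): not NE [P1→A gives 10>1; P2→P gives 8>4]
(C,S,X): not NE [P2→R gives 7>4]
(C,S,Y): not NE [P2→P gives 8>7; P3→X gives 6>4]

NE set: (A,R,Y), (B,S,X)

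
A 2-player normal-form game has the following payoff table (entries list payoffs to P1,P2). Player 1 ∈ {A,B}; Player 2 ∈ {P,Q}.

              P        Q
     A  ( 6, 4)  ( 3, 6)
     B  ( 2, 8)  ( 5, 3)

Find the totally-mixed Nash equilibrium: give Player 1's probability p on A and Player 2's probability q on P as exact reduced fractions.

(p,q) = (5/7, 1/3)

P1 indiff ⇒ q·6+(1-q)·3 = q·2+(1-q)·5 ⇒ q(4) = (1-q)(2) ⇒ q = 1/3
P2 indiff ⇒ p·4+(1-p)·8 = p·6+(1-p)·3 ⇒ p(-2) = (1-p)(-5) ⇒ p = 5/7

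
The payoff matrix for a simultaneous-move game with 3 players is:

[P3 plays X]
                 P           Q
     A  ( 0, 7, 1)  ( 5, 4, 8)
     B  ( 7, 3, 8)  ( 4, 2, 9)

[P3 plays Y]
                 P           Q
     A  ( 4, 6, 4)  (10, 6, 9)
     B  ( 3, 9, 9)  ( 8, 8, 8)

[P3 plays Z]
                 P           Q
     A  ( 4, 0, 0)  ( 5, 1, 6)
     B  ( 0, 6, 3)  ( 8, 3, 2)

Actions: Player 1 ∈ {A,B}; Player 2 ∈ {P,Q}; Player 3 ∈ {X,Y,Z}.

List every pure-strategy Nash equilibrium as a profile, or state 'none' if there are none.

NE set: (A,P,Y), (A,Q,Y)

(A,P,X): not NE [P1→B gives 7>0; P3→Y gives 4>1]
(A,P,Y): NE
(A,P,Z): not NE [P2→Q gives 1>0; P3→Y gives 4>0]
(A,Q,X): not NE [P2→P gives 7>4; P3→Y gives 9>8]
(A,Q,Y): NE
(A,Q,Z): not NE [P1→B gives 8>5; P3→Y gives 9>6]
(B,P,X): not NE [P3→Y gives 9>8]
(B,P,Y): not NE [P1→A gives 4>3]
(B,P,Z): not NE [P1→A gives 4>0; P3→Y gives 9>3]
(B,Q,X): not NE [P1→A gives 5>4; P2→P gives 3>2]
(B,Q,Y): not NE [P1→A gives 10>8; P2→P gives 9>8; P3→X gives 9>8]
(B,Q,Z): not NE [P2→P gives 6>3; P3→X gives 9>2]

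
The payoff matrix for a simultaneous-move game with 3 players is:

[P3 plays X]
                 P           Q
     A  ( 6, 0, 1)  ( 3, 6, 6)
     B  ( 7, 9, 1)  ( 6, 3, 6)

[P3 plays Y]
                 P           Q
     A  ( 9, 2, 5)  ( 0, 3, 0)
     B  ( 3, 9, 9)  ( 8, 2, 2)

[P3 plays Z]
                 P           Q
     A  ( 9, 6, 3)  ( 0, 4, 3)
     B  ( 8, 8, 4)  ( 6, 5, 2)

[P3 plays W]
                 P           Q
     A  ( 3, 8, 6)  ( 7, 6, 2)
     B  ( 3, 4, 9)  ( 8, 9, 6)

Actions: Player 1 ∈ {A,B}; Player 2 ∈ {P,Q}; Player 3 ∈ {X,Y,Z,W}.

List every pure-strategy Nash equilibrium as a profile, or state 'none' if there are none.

(A,P,X): not NE [P1→B gives 7>6; P2→Q gives 6>0; P3→W gives 6>1]
(A,P,Y): not NE [P2→Q gives 3>2; P3→W gives 6>5]
(A,P,Z): not NE [P3→W gives 6>3]
(A,P,W): NE
(A,Q,X): not NE [P1→B gives 6>3]
(A,Q,Y): not NE [P1→B gives 8>0; P3→X gives 6>0]
(A,Q,Z): not NE [P1→B gives 6>0; P2→P gives 6>4; P3→X gives 6>3]
(A,Q,W): not NE [P1→B gives 8>7; P2→P gives 8>6; P3→X gives 6>2]
(B,P,X): not NE [P3→W gives 9>1]
(B,P,Y): not NE [P1→A gives 9>3]
(B,P,Z): not NE [P1→A gives 9>8; P3→W gives 9>4]
(B,P,W): not NE [P2→Q gives 9>4]
(B,Q,X): not NE [P2→P gives 9>3]
(B,Q,Y): not NE [P2→P gives 9>2; P3→W gives 6>2]
(B,Q,Z): not NE [P2→P gives 8>5; P3→W gives 6>2]
(B,Q,W): NE

Nash profiles: (A,P,W), (B,Q,W)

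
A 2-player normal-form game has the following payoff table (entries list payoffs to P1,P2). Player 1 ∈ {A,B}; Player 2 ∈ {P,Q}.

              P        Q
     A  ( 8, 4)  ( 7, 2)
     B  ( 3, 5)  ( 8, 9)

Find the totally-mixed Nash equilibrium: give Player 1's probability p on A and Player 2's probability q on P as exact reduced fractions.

P1 indiff ⇒ q·8+(1-q)·7 = q·3+(1-q)·8 ⇒ q(5) = (1-q)(1) ⇒ q = 1/6
P2 indiff ⇒ p·4+(1-p)·5 = p·2+(1-p)·9 ⇒ p(2) = (1-p)(4) ⇒ p = 2/3

P1 mixes 2/3 on A; P2 mixes 1/6 on P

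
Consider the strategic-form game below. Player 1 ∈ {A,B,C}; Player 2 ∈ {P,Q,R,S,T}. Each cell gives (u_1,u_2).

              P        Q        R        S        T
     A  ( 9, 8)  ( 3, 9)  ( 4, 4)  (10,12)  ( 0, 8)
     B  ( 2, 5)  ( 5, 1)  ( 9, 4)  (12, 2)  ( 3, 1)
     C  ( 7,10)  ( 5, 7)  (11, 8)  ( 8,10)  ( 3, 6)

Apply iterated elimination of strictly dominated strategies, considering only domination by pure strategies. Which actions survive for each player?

Survivors P1:{A,B} P2:{P,S}

P2 drop Q (S beats it: A:12>9 B:2>1 C:10>7)
P2 drop R (P beats it: A:8>4 B:5>4 C:10>8)
P2 drop T (S beats it: A:12>8 B:2>1 C:10>6)
P1 drop C (A beats it: P:9>7 S:10>8)
P1→{A,B} P2→{P,S}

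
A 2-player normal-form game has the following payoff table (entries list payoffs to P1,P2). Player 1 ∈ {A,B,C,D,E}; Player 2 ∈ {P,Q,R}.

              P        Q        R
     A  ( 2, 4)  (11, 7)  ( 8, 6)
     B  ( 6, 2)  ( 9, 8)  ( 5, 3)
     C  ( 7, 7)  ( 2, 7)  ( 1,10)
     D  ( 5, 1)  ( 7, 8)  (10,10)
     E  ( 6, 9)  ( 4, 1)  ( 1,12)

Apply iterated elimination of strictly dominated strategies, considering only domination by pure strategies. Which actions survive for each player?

P2 drop P (R beats it: A:6>4 B:3>2 C:10>7 D:10>1 E:12>9)
P1 drop B (A beats it: Q:11>9 R:8>5)
P1 drop C (A beats it: Q:11>2 R:8>1)
P1 drop E (A beats it: Q:11>4 R:8>1)
P1→{A,D} P2→{Q,R}

IESDS → P1:{A,D} P2:{Q,R}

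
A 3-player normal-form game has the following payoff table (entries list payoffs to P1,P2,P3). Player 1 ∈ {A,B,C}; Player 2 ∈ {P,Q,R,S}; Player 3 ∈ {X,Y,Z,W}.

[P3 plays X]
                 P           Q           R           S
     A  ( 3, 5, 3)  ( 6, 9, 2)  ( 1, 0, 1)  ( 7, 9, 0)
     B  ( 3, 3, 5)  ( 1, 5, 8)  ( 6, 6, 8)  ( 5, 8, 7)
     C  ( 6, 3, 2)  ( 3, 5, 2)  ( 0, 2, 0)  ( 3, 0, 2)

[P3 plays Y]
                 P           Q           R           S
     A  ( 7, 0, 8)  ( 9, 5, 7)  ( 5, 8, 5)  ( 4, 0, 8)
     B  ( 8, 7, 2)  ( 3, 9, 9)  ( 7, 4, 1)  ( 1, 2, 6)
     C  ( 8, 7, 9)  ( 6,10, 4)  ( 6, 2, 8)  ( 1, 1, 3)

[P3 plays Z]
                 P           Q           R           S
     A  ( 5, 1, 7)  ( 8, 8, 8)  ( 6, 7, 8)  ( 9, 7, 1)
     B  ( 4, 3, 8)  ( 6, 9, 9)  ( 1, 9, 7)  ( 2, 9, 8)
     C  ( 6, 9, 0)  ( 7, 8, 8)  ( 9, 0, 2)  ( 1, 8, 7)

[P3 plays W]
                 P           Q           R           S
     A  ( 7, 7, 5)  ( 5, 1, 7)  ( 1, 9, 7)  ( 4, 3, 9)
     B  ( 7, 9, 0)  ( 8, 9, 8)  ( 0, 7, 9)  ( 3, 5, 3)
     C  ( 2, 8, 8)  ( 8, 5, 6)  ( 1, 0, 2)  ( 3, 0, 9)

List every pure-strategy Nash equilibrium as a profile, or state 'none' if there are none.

(A,P,X): not NE [P1→C gives 6>3; P2→S gives 9>5; P3→Y gives 8>3]
(A,P,Y): not NE [P1→C gives 8>7; P2→R gives 8>0]
(A,P,Z): not NE [P1→C gives 6>5; P2→Q gives 8>1; P3→Y gives 8>7]
(A,P,W): not NE [P2→R gives 9>7; P3→Y gives 8>5]
(A,Q,X): not NE [P3→Z gives 8>2]
(A,Q,Y): not NE [P2→R gives 8>5; P3→Z gives 8>7]
(A,Q,Z): NE
(A,Q,W): not NE [P1→C gives 8>5; P2→R gives 9>1; P3→Z gives 8>7]
(A,R,X): not NE [P1→B gives 6>1; P2→S gives 9>0; P3→Z gives 8>1]
(A,R,Y): not NE [P1→B gives 7>5; P3→Z gives 8>5]
(A,R,Z): not NE [P1→C gives 9>6; P2→Q gives 8>7]
(A,R,W): not NE [P3→Z gives 8>7]
(A,S,X): not NE [P3→W gives 9>0]
(A,S,Y): not NE [P2→R gives 8>0; P3→W gives 9>8]
(A,S,Z): not NE [P2→Q gives 8>7; P3→W gives 9>1]
(A,S,W): not NE [P2→R gives 9>3]
(B,P,X): not NE [P1→C gives 6>3; P2→S gives 8>3; P3→Z gives 8>5]
(B,P,Y): not NE [P2→Q gives 9>7; P3→Z gives 8>2]
(B,P,Z): not NE [P1→C gives 6>4; P2→S gives 9>3]
(B,P,W): not NE [P3→Z gives 8>0]
(B,Q,X): not NE [P1→A gives 6>1; P2→S gives 8>5; P3→Z gives 9>8]
(B,Q,Y): not NE [P1→A gives 9>3]
(B,Q,Z): not NE [P1→A gives 8>6]
(B,Q,W): not NE [P3→Z gives 9>8]
(B,R,X): not NE [P2→S gives 8>6; P3→W gives 9>8]
(B,R,Y): not NE [P2→Q gives 9>4; P3→W gives 9>1]
(B,R,Z): not NE [P1→C gives 9>1; P3→W gives 9>7]
(B,R,W): not NE [P1→C gives 1>0; P2→Q gives 9>7]
(B,S,X): not NE [P1→A gives 7>5; P3→Z gives 8>7]
(B,S,Y): not NE [P1→A gives 4>1; P2→Q gives 9>2; P3→Z gives 8>6]
(B,S,Z): not NE [P1→A gives 9>2]
(B,S,W): not NE [P1→A gives 4>3; P2→Q gives 9>5; P3→Z gives 8>3]
(C,P,X): not NE [P2→Q gives 5>3; P3→Y gives 9>2]
(C,P,Y): not NE [P2→Q gives 10>7]
(C,P,Z): not NE [P3→Y gives 9>0]
(C,P,W): not NE [P1→B gives 7>2; P3→Y gives 9>8]
(C,Q,X): not NE [P1→A gives 6>3; P3→Z gives 8>2]
(C,Q,Y): not NE [P1→A gives 9>6; P3→Z gives 8>4]
(C,Q,Z): not NE [P1→A gives 8>7; P2→P gives 9>8]
(C,Q,W): not NE [P2→P gives 8>5; P3→Z gives 8>6]
(C,R,X): not NE [P1→B gives 6>0; P2→Q gives 5>2; P3→Y gives 8>0]
(C,R,Y): not NE [P1→B gives 7>6; P2→Q gives 10>2]
(C,R,Z): not NE [P2→P gives 9>0; P3→Y gives 8>2]
(C,R,W): not NE [P2→P gives 8>0; P3→Y gives 8>2]
(C,S,X): not NE [P1→A gives 7>3; P2→Q gives 5>0; P3→W gives 9>2]
(C,S,Y): not NE [P1→A gives 4>1; P2→Q gives 10>1; P3→W gives 9>3]
(C,S,Z): not NE [P1→A gives 9>1; P2→P gives 9>8; P3→W gives 9>7]
(C,S,W): not NE [P1→A gives 4>3; P2→P gives 8>0]

NE set: (A,Q,Z)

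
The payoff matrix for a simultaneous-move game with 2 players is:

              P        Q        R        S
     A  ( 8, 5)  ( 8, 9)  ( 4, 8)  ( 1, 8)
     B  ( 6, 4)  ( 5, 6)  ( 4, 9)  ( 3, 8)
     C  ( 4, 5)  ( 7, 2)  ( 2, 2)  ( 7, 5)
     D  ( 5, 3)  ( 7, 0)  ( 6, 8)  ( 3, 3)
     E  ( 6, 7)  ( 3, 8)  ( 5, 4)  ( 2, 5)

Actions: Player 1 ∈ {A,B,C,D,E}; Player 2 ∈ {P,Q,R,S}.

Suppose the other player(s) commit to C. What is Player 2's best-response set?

argmax u_2 = {P,S}

u_2(P vs C) = 5
u_2(Q vs C) = 2
u_2(R vs C) = 2
u_2(S vs C) = 5
max payoff 5 at {P,S}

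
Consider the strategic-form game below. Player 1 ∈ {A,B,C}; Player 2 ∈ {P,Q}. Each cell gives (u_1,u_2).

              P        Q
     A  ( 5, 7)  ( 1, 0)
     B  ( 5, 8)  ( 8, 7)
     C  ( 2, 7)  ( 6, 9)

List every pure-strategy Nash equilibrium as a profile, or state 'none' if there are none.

NE set: (A,P), (B,P)

(A,P): NE
(A,Q): not NE [P1→B gives 8>1; P2→P gives 7>0]
(B,P): NE
(B,Q): not NE [P2→P gives 8>7]
(C,P): not NE [P1→B gives 5>2; P2→Q gives 9>7]
(C,Q): not NE [P1→B gives 8>6]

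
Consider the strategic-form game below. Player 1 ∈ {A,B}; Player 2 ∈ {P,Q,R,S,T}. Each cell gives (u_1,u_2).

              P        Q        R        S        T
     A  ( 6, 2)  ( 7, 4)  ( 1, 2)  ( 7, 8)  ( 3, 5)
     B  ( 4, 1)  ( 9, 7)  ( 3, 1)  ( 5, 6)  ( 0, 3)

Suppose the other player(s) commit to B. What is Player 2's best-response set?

argmax u_2 = {Q}

u_2(P vs B) = 1
u_2(Q vs B) = 7
u_2(R vs B) = 1
u_2(S vs B) = 6
u_2(T vs B) = 3
max payoff 7 at {Q}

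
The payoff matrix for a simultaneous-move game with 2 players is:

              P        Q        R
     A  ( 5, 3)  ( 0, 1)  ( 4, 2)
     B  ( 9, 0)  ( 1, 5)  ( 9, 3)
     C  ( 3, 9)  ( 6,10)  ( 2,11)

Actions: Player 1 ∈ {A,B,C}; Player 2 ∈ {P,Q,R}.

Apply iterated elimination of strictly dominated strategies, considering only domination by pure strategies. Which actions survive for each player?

Survivors P1:{B,C} P2:{Q,R}

P1 drop A (B beats it: P:9>5 Q:1>0 R:9>4)
P2 drop P (Q beats it: B:5>0 C:10>9)
P1→{B,C} P2→{Q,R}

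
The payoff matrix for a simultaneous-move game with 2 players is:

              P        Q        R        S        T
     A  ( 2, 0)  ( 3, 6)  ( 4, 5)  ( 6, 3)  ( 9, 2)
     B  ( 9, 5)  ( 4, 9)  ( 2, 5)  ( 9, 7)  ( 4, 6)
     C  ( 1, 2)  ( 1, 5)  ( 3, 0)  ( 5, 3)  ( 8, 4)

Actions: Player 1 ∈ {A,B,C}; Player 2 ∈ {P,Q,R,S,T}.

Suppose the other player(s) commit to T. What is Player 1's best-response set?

BR_1 = {A}

u_1(A vs T) = 9
u_1(B vs T) = 4
u_1(C vs T) = 8
max payoff 9 at {A}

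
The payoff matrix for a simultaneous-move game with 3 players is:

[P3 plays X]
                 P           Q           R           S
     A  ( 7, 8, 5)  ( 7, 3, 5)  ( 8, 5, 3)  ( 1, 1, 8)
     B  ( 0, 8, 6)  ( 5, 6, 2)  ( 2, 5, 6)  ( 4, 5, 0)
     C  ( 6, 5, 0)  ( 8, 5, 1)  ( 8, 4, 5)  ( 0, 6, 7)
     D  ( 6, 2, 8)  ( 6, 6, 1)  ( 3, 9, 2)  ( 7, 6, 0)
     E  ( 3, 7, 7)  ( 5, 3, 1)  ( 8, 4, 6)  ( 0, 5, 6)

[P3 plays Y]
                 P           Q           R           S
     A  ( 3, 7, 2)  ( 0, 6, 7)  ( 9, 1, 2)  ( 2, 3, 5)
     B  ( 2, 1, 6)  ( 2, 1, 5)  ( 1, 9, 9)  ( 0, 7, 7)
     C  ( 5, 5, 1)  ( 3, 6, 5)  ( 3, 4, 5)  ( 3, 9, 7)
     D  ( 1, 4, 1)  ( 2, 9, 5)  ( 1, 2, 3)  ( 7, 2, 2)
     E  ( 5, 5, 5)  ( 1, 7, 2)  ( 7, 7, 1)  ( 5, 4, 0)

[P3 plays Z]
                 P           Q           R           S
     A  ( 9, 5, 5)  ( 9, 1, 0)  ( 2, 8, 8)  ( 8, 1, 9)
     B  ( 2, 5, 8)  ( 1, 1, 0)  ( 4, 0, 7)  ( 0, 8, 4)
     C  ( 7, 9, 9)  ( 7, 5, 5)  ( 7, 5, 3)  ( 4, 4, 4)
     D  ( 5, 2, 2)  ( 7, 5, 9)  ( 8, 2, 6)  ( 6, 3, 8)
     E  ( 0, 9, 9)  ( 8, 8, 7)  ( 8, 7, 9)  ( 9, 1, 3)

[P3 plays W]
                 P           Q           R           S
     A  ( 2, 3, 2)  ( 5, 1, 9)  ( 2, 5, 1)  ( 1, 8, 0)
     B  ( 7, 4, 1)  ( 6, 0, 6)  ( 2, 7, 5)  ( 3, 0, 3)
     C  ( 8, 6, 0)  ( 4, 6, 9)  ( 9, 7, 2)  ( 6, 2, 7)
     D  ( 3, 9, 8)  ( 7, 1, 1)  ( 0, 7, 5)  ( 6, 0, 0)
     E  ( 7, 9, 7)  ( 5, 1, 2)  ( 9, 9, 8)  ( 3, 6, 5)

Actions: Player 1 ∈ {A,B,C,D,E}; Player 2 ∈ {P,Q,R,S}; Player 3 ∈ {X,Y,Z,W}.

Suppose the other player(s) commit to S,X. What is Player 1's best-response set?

P1 best: {D}

u_1(A vs S,X) = 1
u_1(B vs S,X) = 4
u_1(C vs S,X) = 0
u_1(D vs S,X) = 7
u_1(E vs S,X) = 0
max payoff 7 at {D}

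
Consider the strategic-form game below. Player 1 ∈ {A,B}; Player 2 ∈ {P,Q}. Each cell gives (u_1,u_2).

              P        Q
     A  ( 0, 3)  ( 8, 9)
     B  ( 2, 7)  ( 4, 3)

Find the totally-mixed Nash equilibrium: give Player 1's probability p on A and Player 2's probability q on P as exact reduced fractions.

P1 indiff ⇒ q·0+(1-q)·8 = q·2+(1-q)·4 ⇒ q(-2) = (1-q)(-4) ⇒ q = 2/3
P2 indiff ⇒ p·3+(1-p)·7 = p·9+(1-p)·3 ⇒ p(-6) = (1-p)(-4) ⇒ p = 2/5

p=2/5, q=2/3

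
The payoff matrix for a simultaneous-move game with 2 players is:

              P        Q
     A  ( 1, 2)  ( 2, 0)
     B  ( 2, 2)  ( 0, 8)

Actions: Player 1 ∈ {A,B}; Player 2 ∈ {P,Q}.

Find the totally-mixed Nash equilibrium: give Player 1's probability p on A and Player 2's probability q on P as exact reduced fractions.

P1 indiff ⇒ q·1+(1-q)·2 = q·2+(1-q)·0 ⇒ q(-1) = (1-q)(-2) ⇒ q = 2/3
P2 indiff ⇒ p·2+(1-p)·2 = p·0+(1-p)·8 ⇒ p(2) = (1-p)(6) ⇒ p = 3/4

p=3/4, q=2/3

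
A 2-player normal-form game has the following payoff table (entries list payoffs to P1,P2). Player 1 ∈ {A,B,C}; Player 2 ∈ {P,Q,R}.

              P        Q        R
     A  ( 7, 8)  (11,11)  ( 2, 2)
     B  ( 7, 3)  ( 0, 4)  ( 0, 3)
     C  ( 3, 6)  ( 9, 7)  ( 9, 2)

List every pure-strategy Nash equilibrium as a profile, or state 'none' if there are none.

PSNE = {(A,Q)}

(A,P): not NE [P2→Q gives 11>8]
(A,Q): NE
(A,R): not NE [P1→C gives 9>2; P2→Q gives 11>2]
(B,P): not NE [P2→Q gives 4>3]
(B,Q): not NE [P1→A gives 11>0]
(B,R): not NE [P1→C gives 9>0; P2→Q gives 4>3]
(C,P): not NE [P1→B gives 7>3; P2→Q gives 7>6]
(C,Q): not NE [P1→A gives 11>9]
(C,R): not NE [P2→Q gives 7>2]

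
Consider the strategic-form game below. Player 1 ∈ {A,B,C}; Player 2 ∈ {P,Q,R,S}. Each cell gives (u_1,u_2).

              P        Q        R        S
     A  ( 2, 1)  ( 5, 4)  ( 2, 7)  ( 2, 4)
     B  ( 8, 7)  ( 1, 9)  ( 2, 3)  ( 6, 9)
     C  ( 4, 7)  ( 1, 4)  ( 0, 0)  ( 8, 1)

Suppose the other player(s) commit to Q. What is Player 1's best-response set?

P1 best: {A}

u_1(A vs Q) = 5
u_1(B vs Q) = 1
u_1(C vs Q) = 1
max payoff 5 at {A}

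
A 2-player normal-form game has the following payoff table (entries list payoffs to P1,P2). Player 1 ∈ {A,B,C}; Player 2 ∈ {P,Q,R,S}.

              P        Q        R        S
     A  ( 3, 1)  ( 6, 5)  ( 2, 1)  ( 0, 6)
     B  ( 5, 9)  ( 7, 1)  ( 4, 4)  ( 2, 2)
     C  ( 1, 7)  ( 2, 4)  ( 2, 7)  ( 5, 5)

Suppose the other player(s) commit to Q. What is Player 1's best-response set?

BR_1 = {B}

u_1(A vs Q) = 6
u_1(B vs Q) = 7
u_1(C vs Q) = 2
max payoff 7 at {B}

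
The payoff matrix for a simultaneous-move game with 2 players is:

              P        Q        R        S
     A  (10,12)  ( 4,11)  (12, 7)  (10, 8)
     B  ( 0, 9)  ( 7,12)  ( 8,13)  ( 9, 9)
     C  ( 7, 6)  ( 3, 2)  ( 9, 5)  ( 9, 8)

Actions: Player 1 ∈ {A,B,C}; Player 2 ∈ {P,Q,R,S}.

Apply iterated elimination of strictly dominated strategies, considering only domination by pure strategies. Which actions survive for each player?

P1 drop C (A beats it: P:10>7 Q:4>3 R:12>9 S:10>9)
P2 drop S (Q beats it: A:11>8 B:12>9)
P1→{A,B} P2→{P,Q,R}

IESDS → P1:{A,B} P2:{P,Q,R}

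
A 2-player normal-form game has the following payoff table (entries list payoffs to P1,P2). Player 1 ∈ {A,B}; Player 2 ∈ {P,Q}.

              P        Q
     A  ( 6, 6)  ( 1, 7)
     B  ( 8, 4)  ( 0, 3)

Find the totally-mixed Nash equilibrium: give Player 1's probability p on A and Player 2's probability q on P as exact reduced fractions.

P1 mixes 1/2 on A; P2 mixes 1/3 on P

P1 indiff ⇒ q·6+(1-q)·1 = q·8+(1-q)·0 ⇒ q(-2) = (1-q)(-1) ⇒ q = 1/3
P2 indiff ⇒ p·6+(1-p)·4 = p·7+(1-p)·3 ⇒ p(-1) = (1-p)(-1) ⇒ p = 1/2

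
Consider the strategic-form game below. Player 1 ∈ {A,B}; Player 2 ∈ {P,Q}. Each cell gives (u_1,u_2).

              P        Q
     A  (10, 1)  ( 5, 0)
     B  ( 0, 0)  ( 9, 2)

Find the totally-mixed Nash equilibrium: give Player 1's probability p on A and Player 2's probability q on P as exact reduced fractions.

P1 mixes 2/3 on A; P2 mixes 2/7 on P

P1 indiff ⇒ q·10+(1-q)·5 = q·0+(1-q)·9 ⇒ q(10) = (1-q)(4) ⇒ q = 2/7
P2 indiff ⇒ p·1+(1-p)·0 = p·0+(1-p)·2 ⇒ p(1) = (1-p)(2) ⇒ p = 2/3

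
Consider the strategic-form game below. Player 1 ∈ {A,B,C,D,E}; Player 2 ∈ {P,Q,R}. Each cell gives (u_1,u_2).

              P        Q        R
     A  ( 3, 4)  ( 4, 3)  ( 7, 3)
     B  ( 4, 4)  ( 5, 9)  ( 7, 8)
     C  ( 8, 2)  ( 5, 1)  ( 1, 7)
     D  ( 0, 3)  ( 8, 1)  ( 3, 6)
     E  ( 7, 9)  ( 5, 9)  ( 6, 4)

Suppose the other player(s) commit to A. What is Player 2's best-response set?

u_2(P vs A) = 4
u_2(Q vs A) = 3
u_2(R vs A) = 3
max payoff 4 at {P}

BR_2 = {P}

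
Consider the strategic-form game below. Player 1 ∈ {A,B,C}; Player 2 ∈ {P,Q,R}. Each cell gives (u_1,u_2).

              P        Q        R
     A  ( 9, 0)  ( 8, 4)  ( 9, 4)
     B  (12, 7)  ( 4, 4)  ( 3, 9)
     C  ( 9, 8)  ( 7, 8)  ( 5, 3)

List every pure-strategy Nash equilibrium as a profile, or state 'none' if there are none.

Nash profiles: (A,Q), (A,R)

(A,P): not NE [P1→B gives 12>9; P2→R gives 4>0]
(A,Q): NE
(A,R): NE
(B,P): not NE [P2→R gives 9>7]
(B,Q): not NE [P1→A gives 8>4; P2→R gives 9>4]
(B,R): not NE [P1→A gives 9>3]
(C,P): not NE [P1→B gives 12>9]
(C,Q): not NE [P1→A gives 8>7]
(C,R): not NE [P1→A gives 9>5; P2→Q gives 8>3]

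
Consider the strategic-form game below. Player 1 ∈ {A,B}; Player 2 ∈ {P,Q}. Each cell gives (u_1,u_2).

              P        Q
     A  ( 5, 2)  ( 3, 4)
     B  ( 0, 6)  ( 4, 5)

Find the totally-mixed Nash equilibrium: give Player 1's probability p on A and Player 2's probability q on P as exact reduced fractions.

P1 indiff ⇒ q·5+(1-q)·3 = q·0+(1-q)·4 ⇒ q(5) = (1-q)(1) ⇒ q = 1/6
P2 indiff ⇒ p·2+(1-p)·6 = p·4+(1-p)·5 ⇒ p(-2) = (1-p)(-1) ⇒ p = 1/3

P1 mixes 1/3 on A; P2 mixes 1/6 on P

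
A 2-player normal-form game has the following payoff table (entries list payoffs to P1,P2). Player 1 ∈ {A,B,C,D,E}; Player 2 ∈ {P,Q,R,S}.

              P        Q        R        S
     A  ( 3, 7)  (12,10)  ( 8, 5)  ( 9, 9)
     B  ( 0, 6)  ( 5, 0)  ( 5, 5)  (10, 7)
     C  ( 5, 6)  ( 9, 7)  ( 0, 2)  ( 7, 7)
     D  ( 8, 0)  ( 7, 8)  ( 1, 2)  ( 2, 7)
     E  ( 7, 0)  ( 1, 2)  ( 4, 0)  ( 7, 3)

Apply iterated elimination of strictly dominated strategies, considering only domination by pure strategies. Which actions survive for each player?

P2 drop P (S beats it: A:9>7 B:7>6 C:7>6 D:7>0 E:3>0)
P1 drop C (A beats it: Q:12>9 R:8>0 S:9>7)
P1 drop D (A beats it: Q:12>7 R:8>1 S:9>2)
P1 drop E (A beats it: Q:12>1 R:8>4 S:9>7)
P2 drop R (S beats it: A:9>5 B:7>5)
P1→{A,B} P2→{Q,S}

Remaining: P1:{A,B} P2:{Q,S}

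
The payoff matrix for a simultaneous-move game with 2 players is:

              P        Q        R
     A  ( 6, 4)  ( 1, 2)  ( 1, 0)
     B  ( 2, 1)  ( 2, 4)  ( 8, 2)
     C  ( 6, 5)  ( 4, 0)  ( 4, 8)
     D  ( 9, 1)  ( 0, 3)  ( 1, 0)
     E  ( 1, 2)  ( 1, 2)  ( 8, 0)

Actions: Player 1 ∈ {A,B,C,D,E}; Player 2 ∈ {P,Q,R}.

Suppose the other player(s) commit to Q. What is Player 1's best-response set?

argmax u_1 = {C}

u_1(A vs Q) = 1
u_1(B vs Q) = 2
u_1(C vs Q) = 4
u_1(D vs Q) = 0
u_1(E vs Q) = 1
max payoff 4 at {C}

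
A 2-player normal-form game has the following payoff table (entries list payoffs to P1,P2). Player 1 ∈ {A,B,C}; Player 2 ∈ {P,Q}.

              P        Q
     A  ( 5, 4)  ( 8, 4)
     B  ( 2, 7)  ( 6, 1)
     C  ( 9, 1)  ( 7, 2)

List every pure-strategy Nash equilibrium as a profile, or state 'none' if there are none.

(A,P): not NE [P1→C gives 9>5]
(A,Q): NE
(B,P): not NE [P1→C gives 9>2]
(B,Q): not NE [P1→A gives 8>6; P2→P gives 7>1]
(C,P): not NE [P2→Q gives 2>1]
(C,Q): not NE [P1→A gives 8>7]

NE set: (A,Q)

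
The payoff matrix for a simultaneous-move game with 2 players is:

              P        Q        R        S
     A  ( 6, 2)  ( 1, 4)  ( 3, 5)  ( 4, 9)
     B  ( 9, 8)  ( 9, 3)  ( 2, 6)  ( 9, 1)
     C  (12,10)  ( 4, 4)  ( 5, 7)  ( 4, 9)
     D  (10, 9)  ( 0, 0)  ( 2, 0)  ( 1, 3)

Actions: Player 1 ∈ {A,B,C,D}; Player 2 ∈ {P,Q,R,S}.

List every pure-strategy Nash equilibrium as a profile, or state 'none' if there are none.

(A,P): not NE [P1→C gives 12>6; P2→S gives 9>2]
(A,Q): not NE [P1→B gives 9>1; P2→S gives 9>4]
(A,R): not NE [P1→C gives 5>3; P2→S gives 9>5]
(A,S): not NE [P1→B gives 9>4]
(B,P): not NE [P1→C gives 12>9]
(B,Q): not NE [P2→P gives 8>3]
(B,R): not NE [P1→C gives 5>2; P2→P gives 8>6]
(B,S): not NE [P2→P gives 8>1]
(C,P): NE
(C,Q): not NE [P1→B gives 9>4; P2→P gives 10>4]
(C,R): not NE [P2→P gives 10>7]
(C,S): not NE [P1→B gives 9>4; P2→P gives 10>9]
(D,P): not NE [P1→C gives 12>10]
(D,Q): not NE [P1→B gives 9>0; P2→P gives 9>0]
(D,R): not NE [P1→C gives 5>2; P2→P gives 9>0]
(D,S): not NE [P1→B gives 9>1; P2→P gives 9>3]

Nash profiles: (C,P)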